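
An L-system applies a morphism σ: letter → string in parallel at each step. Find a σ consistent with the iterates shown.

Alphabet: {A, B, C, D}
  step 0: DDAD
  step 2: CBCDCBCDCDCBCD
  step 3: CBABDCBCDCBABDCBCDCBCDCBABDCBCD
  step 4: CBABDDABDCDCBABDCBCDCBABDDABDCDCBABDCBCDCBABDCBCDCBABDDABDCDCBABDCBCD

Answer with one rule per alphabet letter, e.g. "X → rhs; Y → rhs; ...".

A->D, B->ABD, C->CB, D->CD

  step 3 ⇒ step 4: CBABDCBCDCBABDCBCDCBCDCBABDCBCD ⇒ CB·ABD·D·ABD·CD·CB·ABD·CB·CD·CB·ABD·D·ABD·CD·CB·ABD·CB·CD·CB·ABD·CB·CD·CB·ABD·D·ABD·CD·CB·ABD·CB·CD
    A ↦ D
    B ↦ ABD
    C ↦ CB
    D ↦ CD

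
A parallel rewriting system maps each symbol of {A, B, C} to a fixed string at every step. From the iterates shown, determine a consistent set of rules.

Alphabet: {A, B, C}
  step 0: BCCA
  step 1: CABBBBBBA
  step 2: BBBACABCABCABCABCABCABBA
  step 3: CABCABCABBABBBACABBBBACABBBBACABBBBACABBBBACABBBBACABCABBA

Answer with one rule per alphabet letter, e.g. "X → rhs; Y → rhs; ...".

A->BA, B->CAB, C->BB

  step 2 ⇒ step 3: BBBACABCABCABCABCABCABBA ⇒ CAB·CAB·CAB·BA·BB·BA·CAB·BB·BA·CAB·BB·BA·CAB·BB·BA·CAB·BB·BA·CAB·BB·BA·CAB·CAB·BA
    A ↦ BA
    B ↦ CAB
    C ↦ BB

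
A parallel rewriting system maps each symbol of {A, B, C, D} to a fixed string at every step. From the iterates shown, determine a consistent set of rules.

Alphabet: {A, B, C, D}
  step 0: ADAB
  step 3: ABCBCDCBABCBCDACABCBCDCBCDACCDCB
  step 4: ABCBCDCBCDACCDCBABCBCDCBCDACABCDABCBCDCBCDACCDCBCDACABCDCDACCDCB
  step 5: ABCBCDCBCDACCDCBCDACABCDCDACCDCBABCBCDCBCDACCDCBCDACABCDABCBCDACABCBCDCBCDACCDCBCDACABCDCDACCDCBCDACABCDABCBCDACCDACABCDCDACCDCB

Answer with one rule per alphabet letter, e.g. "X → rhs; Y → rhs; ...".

A->AB, B->CB, C->CD, D->AC

  step 4 ⇒ step 5: ABCBCDCBCDACCDCBABCBCDCBCDACABCDABCBCDCBCDACCDCBCDACABCDCDACCDCB ⇒ AB·CB·CD·CB·CD·AC·CD·CB·CD·AC·AB·CD·CD·AC·CD·CB·AB·CB·CD·CB·CD·AC·CD·CB·CD·AC·AB·CD·AB·CB·CD·AC·AB·CB·CD·CB·CD·AC·CD·CB·CD·AC·AB·CD·CD·AC·CD·CB·CD·AC·AB·CD·AB·CB·CD·AC·CD·AC·AB·CD·CD·AC·CD·CB
    A ↦ AB
    B ↦ CB
    C ↦ CD
    D ↦ AC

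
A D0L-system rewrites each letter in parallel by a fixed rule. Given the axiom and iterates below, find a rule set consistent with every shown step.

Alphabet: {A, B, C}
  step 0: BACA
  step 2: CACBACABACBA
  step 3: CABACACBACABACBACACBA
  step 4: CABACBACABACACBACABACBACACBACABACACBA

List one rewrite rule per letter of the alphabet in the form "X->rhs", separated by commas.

  step 3 ⇒ step 4: CABACACBACABACBACACBA ⇒ CA·BA·C·BA·CA·BA·CA·C·BA·CA·BA·C·BA·CA·C·BA·CA·BA·CA·C·BA
    A ↦ BA
    B ↦ C
    C ↦ CA

A->BA, B->C, C->CA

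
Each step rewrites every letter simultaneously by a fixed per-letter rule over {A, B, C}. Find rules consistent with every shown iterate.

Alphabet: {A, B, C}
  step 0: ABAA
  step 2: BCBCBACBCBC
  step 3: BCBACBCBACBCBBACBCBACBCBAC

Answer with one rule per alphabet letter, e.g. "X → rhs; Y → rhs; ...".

A->B, B->BC, C->BAC

  step 2 ⇒ step 3: BCBCBACBCBC ⇒ BC·BAC·BC·BAC·BC·B·BAC·BC·BAC·BC·BAC
    A ↦ B
    B ↦ BC
    C ↦ BAC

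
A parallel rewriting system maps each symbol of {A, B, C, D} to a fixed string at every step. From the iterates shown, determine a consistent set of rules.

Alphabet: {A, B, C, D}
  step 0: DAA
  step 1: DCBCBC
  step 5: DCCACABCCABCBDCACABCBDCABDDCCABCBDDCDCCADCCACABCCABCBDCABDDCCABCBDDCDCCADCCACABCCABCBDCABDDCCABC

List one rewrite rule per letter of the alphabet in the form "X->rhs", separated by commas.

A->BC, B->BD, C->CA, D->DC

  step 0 ⇒ step 1: DAA ⇒ DC·BC·BC
    A ↦ BC
    D ↦ DC
    B ↦ BD  (constrained at step 1)
    C ↦ CA  (constrained at step 1)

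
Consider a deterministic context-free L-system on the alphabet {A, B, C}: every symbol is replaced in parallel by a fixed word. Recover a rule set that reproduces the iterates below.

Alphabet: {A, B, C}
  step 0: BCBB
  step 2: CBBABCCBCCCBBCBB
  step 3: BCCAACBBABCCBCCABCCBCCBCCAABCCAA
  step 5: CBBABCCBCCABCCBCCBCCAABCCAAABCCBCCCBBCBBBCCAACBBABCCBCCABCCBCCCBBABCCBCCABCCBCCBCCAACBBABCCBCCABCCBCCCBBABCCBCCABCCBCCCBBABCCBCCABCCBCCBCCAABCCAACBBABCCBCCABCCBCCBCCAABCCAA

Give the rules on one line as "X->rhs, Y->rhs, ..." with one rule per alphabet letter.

A->CBB, B->A, C->BCC

  step 2 ⇒ step 3: CBBABCCBCCCBBCBB ⇒ BCC·A·A·CBB·A·BCC·BCC·A·BCC·BCC·BCC·A·A·BCC·A·A
    A ↦ CBB
    B ↦ A
    C ↦ BCC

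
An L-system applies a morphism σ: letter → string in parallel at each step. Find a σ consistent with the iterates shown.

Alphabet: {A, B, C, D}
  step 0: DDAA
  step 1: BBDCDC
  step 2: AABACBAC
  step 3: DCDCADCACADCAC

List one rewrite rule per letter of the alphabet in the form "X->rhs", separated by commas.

  step 2 ⇒ step 3: AABACBAC ⇒ DC·DC·A·DC·AC·A·DC·AC
    A ↦ DC
    B ↦ A
    C ↦ AC
  step 0 ⇒ step 1: DDAA ⇒ B·B·DC·DC
    D ↦ B

A->DC, B->A, C->AC, D->B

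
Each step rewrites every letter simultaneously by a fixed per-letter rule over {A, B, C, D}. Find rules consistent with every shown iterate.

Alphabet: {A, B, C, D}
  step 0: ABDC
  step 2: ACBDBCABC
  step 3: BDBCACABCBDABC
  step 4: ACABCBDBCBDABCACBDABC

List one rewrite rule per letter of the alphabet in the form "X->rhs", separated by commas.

  step 3 ⇒ step 4: BDBCACABCBDABC ⇒ A·C·A·BC·BD·BC·BD·A·BC·A·C·BD·A·BC
    A ↦ BD
    B ↦ A
    C ↦ BC
    D ↦ C

A->BD, B->A, C->BC, D->C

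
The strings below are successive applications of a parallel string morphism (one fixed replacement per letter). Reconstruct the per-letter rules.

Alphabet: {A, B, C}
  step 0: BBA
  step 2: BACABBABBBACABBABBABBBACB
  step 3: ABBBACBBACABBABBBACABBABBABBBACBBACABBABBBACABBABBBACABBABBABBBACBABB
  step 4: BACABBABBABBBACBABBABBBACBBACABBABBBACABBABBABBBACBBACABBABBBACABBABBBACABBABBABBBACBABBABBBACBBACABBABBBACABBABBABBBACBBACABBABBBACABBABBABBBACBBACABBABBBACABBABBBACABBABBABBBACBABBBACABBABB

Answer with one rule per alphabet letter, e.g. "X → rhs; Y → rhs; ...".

  step 3 ⇒ step 4: ABBBACBBACABBABBBACABBABBABBBACBBACABBABBBACABBABBBACABBABBABBBACBABB ⇒ BAC·ABB·ABB·ABB·BAC·B·ABB·ABB·BAC·B·BAC·ABB·ABB·BAC·ABB·ABB·ABB·BAC·B·BAC·ABB·ABB·BAC·ABB·ABB·BAC·ABB·ABB·ABB·BAC·B·ABB·ABB·BAC·B·BAC·ABB·ABB·BAC·ABB·ABB·ABB·BAC·B·BAC·ABB·ABB·BAC·ABB·ABB·ABB·BAC·B·BAC·ABB·ABB·BAC·ABB·ABB·BAC·ABB·ABB·ABB·BAC·B·ABB·BAC·ABB·ABB
    A ↦ BAC
    B ↦ ABB
    C ↦ B

A->BAC, B->ABB, C->B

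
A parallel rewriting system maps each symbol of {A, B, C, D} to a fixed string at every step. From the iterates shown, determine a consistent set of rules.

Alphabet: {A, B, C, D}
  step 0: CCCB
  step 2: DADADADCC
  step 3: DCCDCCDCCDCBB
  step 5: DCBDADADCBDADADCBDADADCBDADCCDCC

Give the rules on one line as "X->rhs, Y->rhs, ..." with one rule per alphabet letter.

A->C, B->DA, C->B, D->DC

  step 2 ⇒ step 3: DADADADCC ⇒ DC·C·DC·C·DC·C·DC·B·B
    A ↦ C
    C ↦ B
    D ↦ DC
    B ↦ DA  (constrained at step 0)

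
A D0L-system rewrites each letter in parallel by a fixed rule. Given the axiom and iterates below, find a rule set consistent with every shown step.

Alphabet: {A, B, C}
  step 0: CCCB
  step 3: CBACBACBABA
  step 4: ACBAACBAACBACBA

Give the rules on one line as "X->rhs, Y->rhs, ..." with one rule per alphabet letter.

A->BA, B->C, C->A

  step 3 ⇒ step 4: CBACBACBABA ⇒ A·C·BA·A·C·BA·A·C·BA·C·BA
    A ↦ BA
    B ↦ C
    C ↦ A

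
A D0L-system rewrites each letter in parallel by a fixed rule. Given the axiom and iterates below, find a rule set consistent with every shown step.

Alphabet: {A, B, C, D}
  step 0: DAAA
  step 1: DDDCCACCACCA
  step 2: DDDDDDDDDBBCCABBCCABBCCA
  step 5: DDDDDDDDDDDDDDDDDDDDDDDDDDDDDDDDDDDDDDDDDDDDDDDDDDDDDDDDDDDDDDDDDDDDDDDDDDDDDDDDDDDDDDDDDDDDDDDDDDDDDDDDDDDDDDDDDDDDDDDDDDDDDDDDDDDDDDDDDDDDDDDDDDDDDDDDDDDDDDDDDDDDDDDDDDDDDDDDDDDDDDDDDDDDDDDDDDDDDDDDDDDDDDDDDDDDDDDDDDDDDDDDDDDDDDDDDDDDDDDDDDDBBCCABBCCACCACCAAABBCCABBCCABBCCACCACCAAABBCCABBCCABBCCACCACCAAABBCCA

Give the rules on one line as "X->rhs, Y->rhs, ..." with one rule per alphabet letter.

A->CCA, B->A, C->B, D->DDD

  step 1 ⇒ step 2: DDDCCACCACCA ⇒ DDD·DDD·DDD·B·B·CCA·B·B·CCA·B·B·CCA
    A ↦ CCA
    C ↦ B
    D ↦ DDD
    B ↦ A  (constrained at step 2)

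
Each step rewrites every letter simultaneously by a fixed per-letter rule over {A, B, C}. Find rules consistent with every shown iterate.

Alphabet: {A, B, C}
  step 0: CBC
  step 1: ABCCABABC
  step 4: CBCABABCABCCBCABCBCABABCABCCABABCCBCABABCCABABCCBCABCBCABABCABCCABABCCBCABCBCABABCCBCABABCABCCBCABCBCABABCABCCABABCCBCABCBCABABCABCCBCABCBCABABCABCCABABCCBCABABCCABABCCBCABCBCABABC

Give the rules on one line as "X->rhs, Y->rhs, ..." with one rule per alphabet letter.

A->CB, B->CAB, C->ABC

  step 0 ⇒ step 1: CBC ⇒ ABC·CAB·ABC
    B ↦ CAB
    C ↦ ABC
    A ↦ CB  (constrained at step 1)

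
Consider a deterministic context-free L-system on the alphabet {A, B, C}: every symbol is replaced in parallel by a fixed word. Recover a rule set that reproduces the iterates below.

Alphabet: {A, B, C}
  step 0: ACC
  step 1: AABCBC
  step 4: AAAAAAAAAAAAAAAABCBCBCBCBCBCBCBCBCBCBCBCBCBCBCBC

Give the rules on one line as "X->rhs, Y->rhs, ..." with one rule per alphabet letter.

A->AA, B->BC, C->BC

  step 0 ⇒ step 1: ACC ⇒ AA·BC·BC
    A ↦ AA
    C ↦ BC
    B ↦ BC  (constrained at step 1)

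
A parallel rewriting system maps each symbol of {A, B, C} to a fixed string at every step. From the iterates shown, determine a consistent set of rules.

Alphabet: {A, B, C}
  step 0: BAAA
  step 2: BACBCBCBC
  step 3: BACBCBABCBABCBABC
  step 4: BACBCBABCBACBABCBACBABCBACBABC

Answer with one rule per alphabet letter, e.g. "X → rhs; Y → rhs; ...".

A->C, B->BA, C->BC

  step 3 ⇒ step 4: BACBCBABCBABCBABC ⇒ BA·C·BC·BA·BC·BA·C·BA·BC·BA·C·BA·BC·BA·C·BA·BC
    A ↦ C
    B ↦ BA
    C ↦ BC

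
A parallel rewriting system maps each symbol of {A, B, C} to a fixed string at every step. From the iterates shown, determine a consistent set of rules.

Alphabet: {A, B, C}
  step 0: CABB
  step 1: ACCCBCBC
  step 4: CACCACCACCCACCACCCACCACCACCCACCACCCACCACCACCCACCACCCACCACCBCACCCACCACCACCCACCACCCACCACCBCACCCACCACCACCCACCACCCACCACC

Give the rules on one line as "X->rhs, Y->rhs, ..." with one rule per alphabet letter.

  step 0 ⇒ step 1: CABB ⇒ ACC·C·BC·BC
    A ↦ C
    B ↦ BC
    C ↦ ACC

A->C, B->BC, C->ACC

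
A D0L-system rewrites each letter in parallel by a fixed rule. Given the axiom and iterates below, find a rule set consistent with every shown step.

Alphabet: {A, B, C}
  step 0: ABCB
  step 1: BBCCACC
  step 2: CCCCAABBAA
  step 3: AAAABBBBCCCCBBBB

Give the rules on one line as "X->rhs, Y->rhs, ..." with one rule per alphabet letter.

A->BB, B->CC, C->A

  step 2 ⇒ step 3: CCCCAABBAA ⇒ A·A·A·A·BB·BB·CC·CC·BB·BB
    A ↦ BB
    B ↦ CC
    C ↦ A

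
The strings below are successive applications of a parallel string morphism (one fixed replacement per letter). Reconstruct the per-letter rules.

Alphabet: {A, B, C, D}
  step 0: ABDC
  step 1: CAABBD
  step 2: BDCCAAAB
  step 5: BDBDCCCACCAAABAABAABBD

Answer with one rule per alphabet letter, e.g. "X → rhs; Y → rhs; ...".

  step 1 ⇒ step 2: CAABBD ⇒ BD·C·C·A·A·AB
    A ↦ C
    B ↦ A
    C ↦ BD
    D ↦ AB

A->C, B->A, C->BD, D->AB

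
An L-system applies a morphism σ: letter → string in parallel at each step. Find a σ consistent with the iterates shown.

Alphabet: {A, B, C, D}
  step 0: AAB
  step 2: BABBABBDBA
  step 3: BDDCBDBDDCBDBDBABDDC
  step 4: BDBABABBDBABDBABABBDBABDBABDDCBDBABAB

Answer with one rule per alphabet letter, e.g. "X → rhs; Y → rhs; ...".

  step 3 ⇒ step 4: BDDCBDBDDCBDBDBABDDC ⇒ BD·BA·BA·B·BD·BA·BD·BA·BA·B·BD·BA·BD·BA·BD·DC·BD·BA·BA·B
    A ↦ DC
    B ↦ BD
    C ↦ B
    D ↦ BA

A->DC, B->BD, C->B, D->BA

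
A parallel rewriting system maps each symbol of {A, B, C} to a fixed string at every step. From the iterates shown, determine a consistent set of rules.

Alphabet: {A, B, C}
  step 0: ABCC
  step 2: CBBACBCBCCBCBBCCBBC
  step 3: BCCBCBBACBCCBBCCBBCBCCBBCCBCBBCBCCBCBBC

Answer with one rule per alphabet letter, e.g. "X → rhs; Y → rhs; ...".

  step 2 ⇒ step 3: CBBACBCBCCBCBBCCBBC ⇒ BC·CB·CB·BAC·BC·CB·BC·CB·BC·BC·CB·BC·CB·CB·BC·BC·CB·CB·BC
    A ↦ BAC
    B ↦ CB
    C ↦ BC

A->BAC, B->CB, C->BC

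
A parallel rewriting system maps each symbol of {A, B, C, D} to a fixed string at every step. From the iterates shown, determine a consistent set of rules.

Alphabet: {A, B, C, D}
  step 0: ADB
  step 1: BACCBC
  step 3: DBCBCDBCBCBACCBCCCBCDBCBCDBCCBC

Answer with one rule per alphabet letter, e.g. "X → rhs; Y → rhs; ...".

  step 0 ⇒ step 1: ADB ⇒ BA·C·CBC
    A ↦ BA
    B ↦ CBC
    D ↦ C
    C ↦ DB  (constrained at step 1)

A->BA, B->CBC, C->DB, D->C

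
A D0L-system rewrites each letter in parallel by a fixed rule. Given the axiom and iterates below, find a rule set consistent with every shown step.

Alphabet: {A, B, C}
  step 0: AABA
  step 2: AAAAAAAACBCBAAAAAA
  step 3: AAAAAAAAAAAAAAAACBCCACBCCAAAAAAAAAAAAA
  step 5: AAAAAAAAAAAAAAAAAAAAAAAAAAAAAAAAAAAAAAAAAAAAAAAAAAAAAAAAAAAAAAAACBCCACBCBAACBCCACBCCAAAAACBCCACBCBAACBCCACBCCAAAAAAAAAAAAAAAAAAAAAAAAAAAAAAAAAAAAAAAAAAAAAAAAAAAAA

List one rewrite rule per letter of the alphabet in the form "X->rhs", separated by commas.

  step 2 ⇒ step 3: AAAAAAAACBCBAAAAAA ⇒ AA·AA·AA·AA·AA·AA·AA·AA·CB·CCA·CB·CCA·AA·AA·AA·AA·AA·AA
    A ↦ AA
    B ↦ CCA
    C ↦ CB

A->AA, B->CCA, C->CB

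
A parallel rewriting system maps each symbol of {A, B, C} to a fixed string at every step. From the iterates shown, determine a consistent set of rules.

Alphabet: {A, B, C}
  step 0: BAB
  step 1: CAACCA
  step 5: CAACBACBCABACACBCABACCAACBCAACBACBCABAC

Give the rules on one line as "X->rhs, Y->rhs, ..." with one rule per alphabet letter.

A->AC, B->CA, C->B

  step 0 ⇒ step 1: BAB ⇒ CA·AC·CA
    A ↦ AC
    B ↦ CA
    C ↦ B  (constrained at step 1)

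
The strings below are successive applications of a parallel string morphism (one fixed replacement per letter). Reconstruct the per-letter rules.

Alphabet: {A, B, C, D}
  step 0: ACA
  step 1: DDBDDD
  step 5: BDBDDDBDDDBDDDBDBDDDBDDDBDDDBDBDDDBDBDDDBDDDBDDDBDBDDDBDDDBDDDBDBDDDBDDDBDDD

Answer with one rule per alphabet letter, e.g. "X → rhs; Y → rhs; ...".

A->DD, B->C, C->BD, D->CA

  step 0 ⇒ step 1: ACA ⇒ DD·BD·DD
    A ↦ DD
    C ↦ BD
    B ↦ C  (constrained at step 1)
    D ↦ CA  (constrained at step 1)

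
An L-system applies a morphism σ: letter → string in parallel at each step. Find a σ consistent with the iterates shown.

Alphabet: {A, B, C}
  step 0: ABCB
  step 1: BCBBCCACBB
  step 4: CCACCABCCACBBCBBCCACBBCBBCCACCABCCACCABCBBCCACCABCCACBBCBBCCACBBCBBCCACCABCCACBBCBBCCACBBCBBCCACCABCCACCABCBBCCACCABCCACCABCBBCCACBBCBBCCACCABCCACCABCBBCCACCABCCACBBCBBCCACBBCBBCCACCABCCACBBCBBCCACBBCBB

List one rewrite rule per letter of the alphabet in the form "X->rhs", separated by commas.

  step 0 ⇒ step 1: ABCB ⇒ B·CBB·CCA·CBB
    A ↦ B
    B ↦ CBB
    C ↦ CCA

A->B, B->CBB, C->CCA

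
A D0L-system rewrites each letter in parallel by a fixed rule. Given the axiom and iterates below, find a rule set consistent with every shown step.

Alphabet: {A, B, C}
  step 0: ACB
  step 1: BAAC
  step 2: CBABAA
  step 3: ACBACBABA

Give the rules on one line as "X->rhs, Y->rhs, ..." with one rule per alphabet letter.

A->BA, B->C, C->A

  step 2 ⇒ step 3: CBABAA ⇒ A·C·BA·C·BA·BA
    A ↦ BA
    B ↦ C
    C ↦ A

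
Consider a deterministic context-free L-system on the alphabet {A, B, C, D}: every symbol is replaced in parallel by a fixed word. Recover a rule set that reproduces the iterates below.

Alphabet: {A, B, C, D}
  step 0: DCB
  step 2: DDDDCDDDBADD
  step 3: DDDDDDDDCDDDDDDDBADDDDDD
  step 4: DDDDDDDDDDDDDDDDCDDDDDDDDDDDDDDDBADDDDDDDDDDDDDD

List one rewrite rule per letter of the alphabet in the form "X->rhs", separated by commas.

  step 3 ⇒ step 4: DDDDDDDDCDDDDDDDBADDDDDD ⇒ DD·DD·DD·DD·DD·DD·DD·DD·CD·DD·DD·DD·DD·DD·DD·DD·BA·DD·DD·DD·DD·DD·DD·DD
    A ↦ DD
    B ↦ BA
    C ↦ CD
    D ↦ DD

A->DD, B->BA, C->CD, D->DD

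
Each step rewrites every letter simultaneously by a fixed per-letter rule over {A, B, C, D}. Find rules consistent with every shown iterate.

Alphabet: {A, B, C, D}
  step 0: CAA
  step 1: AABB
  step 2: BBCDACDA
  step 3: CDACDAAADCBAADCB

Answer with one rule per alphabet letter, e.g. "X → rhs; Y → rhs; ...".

A->B, B->CDA, C->AA, D->DC

  step 2 ⇒ step 3: BBCDACDA ⇒ CDA·CDA·AA·DC·B·AA·DC·B
    A ↦ B
    B ↦ CDA
    C ↦ AA
    D ↦ DC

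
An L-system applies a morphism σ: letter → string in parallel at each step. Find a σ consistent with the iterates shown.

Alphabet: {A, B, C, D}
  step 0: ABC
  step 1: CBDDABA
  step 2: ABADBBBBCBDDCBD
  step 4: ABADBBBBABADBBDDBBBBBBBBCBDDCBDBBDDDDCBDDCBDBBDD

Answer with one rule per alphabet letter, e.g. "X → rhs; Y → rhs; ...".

A->CBD, B->D, C->ABA, D->BB

  step 1 ⇒ step 2: CBDDABA ⇒ ABA·D·BB·BB·CBD·D·CBD
    A ↦ CBD
    B ↦ D
    C ↦ ABA
    D ↦ BB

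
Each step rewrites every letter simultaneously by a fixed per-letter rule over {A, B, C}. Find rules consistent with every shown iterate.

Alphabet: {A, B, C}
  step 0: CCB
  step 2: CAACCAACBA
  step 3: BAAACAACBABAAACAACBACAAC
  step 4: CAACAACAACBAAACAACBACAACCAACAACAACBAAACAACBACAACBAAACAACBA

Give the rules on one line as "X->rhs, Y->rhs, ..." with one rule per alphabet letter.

  step 3 ⇒ step 4: BAAACAACBABAAACAACBACAAC ⇒ C·AAC·AAC·AAC·BA·AAC·AAC·BA·C·AAC·C·AAC·AAC·AAC·BA·AAC·AAC·BA·C·AAC·BA·AAC·AAC·BA
    A ↦ AAC
    B ↦ C
    C ↦ BA

A->AAC, B->C, C->BA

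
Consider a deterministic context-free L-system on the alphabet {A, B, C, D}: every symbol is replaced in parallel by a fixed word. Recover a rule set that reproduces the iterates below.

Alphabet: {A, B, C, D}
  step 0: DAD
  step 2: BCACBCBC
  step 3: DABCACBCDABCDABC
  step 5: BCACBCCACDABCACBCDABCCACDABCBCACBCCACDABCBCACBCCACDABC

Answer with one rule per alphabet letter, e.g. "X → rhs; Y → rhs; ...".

  step 2 ⇒ step 3: BCACBCBC ⇒ DA·BC·AC·BC·DA·BC·DA·BC
    A ↦ AC
    B ↦ DA
    C ↦ BC
    D ↦ C  (constrained at step 0)

A->AC, B->DA, C->BC, D->C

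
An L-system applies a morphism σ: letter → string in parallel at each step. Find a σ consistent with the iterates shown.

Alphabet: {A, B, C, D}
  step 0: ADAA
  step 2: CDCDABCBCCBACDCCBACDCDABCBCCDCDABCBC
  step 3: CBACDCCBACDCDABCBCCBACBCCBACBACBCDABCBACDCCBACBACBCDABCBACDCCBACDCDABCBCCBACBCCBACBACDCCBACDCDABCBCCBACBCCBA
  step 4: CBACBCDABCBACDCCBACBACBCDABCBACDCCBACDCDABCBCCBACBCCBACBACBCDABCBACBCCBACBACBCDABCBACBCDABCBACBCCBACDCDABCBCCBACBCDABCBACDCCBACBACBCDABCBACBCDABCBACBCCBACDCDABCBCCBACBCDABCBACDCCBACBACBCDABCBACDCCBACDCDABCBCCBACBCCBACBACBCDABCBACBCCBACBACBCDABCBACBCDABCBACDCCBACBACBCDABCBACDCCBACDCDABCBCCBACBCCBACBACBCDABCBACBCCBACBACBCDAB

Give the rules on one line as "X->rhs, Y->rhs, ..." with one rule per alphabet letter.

  step 3 ⇒ step 4: CBACDCCBACDCDABCBCCBACBCCBACBACBCDABCBACDCCBACBACBCDABCBACDCCBACDCDABCBCCBACBCCBACBACDCCBACDCDABCBCCBACBCCBA ⇒ CBA·CBC·DAB·CBA·CDC·CBA·CBA·CBC·DAB·CBA·CDC·CBA·CDC·DAB·CBC·CBA·CBC·CBA·CBA·CBC·DAB·CBA·CBC·CBA·CBA·CBC·DAB·CBA·CBC·DAB·CBA·CBC·CBA·CDC·DAB·CBC·CBA·CBC·DAB·CBA·CDC·CBA·CBA·CBC·DAB·CBA·CBC·DAB·CBA·CBC·CBA·CDC·DAB·CBC·CBA·CBC·DAB·CBA·CDC·CBA·CBA·CBC·DAB·CBA·CDC·CBA·CDC·DAB·CBC·CBA·CBC·CBA·CBA·CBC·DAB·CBA·CBC·CBA·CBA·CBC·DAB·CBA·CBC·DAB·CBA·CDC·CBA·CBA·CBC·DAB·CBA·CDC·CBA·CDC·DAB·CBC·CBA·CBC·CBA·CBA·CBC·DAB·CBA·CBC·CBA·CBA·CBC·DAB
    A ↦ DAB
    B ↦ CBC
    C ↦ CBA
    D ↦ CDC

A->DAB, B->CBC, C->CBA, D->CDC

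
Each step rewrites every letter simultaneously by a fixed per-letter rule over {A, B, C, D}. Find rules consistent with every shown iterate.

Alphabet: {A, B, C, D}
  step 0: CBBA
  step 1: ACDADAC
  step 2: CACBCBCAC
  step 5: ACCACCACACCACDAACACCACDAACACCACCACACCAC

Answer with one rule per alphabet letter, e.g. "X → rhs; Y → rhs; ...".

A->C, B->DA, C->AC, D->B

  step 1 ⇒ step 2: ACDADAC ⇒ C·AC·B·C·B·C·AC
    A ↦ C
    C ↦ AC
    D ↦ B
  step 0 ⇒ step 1: CBBA ⇒ AC·DA·DA·C
    B ↦ DA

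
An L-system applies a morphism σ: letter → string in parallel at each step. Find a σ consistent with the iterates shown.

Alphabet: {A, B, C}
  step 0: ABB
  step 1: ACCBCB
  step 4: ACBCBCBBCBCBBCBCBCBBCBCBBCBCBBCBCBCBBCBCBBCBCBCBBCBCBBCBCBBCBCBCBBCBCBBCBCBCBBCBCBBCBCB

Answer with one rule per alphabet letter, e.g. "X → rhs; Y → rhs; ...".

A->AC, B->CB, C->BCB

  step 0 ⇒ step 1: ABB ⇒ AC·CB·CB
    A ↦ AC
    B ↦ CB
    C ↦ BCB  (constrained at step 1)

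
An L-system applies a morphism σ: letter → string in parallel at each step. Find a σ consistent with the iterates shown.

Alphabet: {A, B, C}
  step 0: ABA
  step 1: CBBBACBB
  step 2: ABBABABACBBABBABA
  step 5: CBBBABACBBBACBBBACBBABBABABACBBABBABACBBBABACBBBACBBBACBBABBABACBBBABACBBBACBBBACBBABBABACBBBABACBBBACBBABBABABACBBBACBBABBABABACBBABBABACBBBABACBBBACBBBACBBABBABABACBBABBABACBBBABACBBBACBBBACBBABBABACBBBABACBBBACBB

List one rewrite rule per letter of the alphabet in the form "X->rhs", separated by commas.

A->CBB, B->BA, C->AB

  step 1 ⇒ step 2: CBBBACBB ⇒ AB·BA·BA·BA·CBB·AB·BA·BA
    A ↦ CBB
    B ↦ BA
    C ↦ AB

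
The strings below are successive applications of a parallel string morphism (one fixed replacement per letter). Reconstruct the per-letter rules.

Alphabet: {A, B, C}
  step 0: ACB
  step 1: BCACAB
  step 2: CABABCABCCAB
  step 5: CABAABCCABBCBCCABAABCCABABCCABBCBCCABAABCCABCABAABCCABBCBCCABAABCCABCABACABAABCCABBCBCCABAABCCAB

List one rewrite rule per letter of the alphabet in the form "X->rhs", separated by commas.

A->BC, B->CAB, C->A

  step 1 ⇒ step 2: BCACAB ⇒ CAB·A·BC·A·BC·CAB
    A ↦ BC
    B ↦ CAB
    C ↦ A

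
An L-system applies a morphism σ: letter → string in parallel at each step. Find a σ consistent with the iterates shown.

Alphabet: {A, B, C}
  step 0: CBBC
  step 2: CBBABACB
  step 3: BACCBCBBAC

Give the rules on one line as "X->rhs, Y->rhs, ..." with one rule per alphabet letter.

A->B, B->C, C->BA

  step 2 ⇒ step 3: CBBABACB ⇒ BA·C·C·B·C·B·BA·C
    A ↦ B
    B ↦ C
    C ↦ BA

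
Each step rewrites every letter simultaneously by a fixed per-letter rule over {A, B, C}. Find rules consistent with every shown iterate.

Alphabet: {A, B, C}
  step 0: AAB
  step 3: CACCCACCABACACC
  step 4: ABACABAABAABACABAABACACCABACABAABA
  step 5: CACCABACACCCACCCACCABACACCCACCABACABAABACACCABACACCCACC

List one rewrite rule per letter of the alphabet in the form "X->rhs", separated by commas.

  step 4 ⇒ step 5: ABACABAABAABACABAABACACCABACABAABA ⇒ C·AC·C·ABA·C·AC·C·C·AC·C·C·AC·C·ABA·C·AC·C·C·AC·C·ABA·C·ABA·ABA·C·AC·C·ABA·C·AC·C·C·AC·C
    A ↦ C
    B ↦ AC
    C ↦ ABA

A->C, B->AC, C->ABA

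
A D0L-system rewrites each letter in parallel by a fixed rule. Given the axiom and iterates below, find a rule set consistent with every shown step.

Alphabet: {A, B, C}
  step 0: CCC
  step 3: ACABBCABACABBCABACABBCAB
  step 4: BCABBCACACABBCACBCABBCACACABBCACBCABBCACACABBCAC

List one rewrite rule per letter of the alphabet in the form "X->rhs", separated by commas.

  step 3 ⇒ step 4: ACABBCABACABBCABACABBCAB ⇒ BC·AB·BC·AC·AC·AB·BC·AC·BC·AB·BC·AC·AC·AB·BC·AC·BC·AB·BC·AC·AC·AB·BC·AC
    A ↦ BC
    B ↦ AC
    C ↦ AB

A->BC, B->AC, C->AB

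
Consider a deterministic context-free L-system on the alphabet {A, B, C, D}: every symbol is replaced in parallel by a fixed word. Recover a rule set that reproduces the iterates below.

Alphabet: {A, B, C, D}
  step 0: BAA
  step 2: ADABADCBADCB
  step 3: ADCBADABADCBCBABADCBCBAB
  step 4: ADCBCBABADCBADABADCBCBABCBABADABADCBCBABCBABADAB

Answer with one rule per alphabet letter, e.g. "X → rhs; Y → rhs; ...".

A->AD, B->AB, C->CB, D->CB

  step 3 ⇒ step 4: ADCBADABADCBCBABADCBCBAB ⇒ AD·CB·CB·AB·AD·CB·AD·AB·AD·CB·CB·AB·CB·AB·AD·AB·AD·CB·CB·AB·CB·AB·AD·AB
    A ↦ AD
    B ↦ AB
    C ↦ CB
    D ↦ CB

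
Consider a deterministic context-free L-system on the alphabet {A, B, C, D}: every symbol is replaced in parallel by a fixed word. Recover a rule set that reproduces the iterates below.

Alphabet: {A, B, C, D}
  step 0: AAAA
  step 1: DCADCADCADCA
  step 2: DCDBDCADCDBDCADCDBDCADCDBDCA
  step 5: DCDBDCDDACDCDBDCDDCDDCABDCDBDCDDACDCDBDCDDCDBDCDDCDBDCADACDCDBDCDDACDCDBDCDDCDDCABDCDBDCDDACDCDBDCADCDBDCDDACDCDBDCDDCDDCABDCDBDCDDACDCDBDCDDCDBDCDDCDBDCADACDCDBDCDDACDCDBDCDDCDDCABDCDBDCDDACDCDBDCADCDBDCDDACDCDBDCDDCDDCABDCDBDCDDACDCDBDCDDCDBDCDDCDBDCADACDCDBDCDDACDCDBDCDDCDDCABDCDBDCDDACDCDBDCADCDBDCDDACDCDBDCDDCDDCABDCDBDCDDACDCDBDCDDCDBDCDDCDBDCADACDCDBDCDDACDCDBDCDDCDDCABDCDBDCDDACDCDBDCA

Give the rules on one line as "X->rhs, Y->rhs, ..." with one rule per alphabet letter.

  step 1 ⇒ step 2: DCADCADCADCA ⇒ DCD·B·DCA·DCD·B·DCA·DCD·B·DCA·DCD·B·DCA
    A ↦ DCA
    C ↦ B
    D ↦ DCD
    B ↦ DAC  (constrained at step 2)

A->DCA, B->DAC, C->B, D->DCD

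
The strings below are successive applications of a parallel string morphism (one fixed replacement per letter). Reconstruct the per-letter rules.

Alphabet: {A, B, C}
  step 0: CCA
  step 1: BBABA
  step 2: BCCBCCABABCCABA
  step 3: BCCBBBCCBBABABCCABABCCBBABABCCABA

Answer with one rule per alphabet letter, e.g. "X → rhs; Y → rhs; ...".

  step 2 ⇒ step 3: BCCBCCABABCCABA ⇒ BCC·B·B·BCC·B·B·ABA·BCC·ABA·BCC·B·B·ABA·BCC·ABA
    A ↦ ABA
    B ↦ BCC
    C ↦ B

A->ABA, B->BCC, C->B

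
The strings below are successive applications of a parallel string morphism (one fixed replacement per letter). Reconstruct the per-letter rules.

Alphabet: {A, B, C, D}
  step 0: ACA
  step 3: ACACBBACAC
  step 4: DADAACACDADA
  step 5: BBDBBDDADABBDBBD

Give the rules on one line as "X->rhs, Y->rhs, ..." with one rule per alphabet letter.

  step 4 ⇒ step 5: DADAACACDADA ⇒ BB·D·BB·D·D·A·D·A·BB·D·BB·D
    A ↦ D
    C ↦ A
    D ↦ BB
  step 3 ⇒ step 4: ACACBBACAC ⇒ D·A·D·A·AC·AC·D·A·D·A
    B ↦ AC

A->D, B->AC, C->A, D->BB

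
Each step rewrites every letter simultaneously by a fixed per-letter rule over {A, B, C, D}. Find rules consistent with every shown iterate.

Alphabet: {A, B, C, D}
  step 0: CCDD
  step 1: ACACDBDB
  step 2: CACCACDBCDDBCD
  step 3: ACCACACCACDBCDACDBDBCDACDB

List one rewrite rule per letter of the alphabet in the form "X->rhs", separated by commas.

  step 2 ⇒ step 3: CACCACDBCDDBCD ⇒ AC·C·AC·AC·C·AC·DB·CD·AC·DB·DB·CD·AC·DB
    A ↦ C
    B ↦ CD
    C ↦ AC
    D ↦ DB

A->C, B->CD, C->AC, D->DB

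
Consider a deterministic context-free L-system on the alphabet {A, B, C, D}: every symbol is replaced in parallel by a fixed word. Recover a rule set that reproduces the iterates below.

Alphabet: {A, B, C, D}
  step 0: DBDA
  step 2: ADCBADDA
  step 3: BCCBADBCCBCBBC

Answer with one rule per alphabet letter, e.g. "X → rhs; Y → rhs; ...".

  step 2 ⇒ step 3: ADCBADDA ⇒ BC·CB·A·D·BC·CB·CB·BC
    A ↦ BC
    B ↦ D
    C ↦ A
    D ↦ CB

A->BC, B->D, C->A, D->CB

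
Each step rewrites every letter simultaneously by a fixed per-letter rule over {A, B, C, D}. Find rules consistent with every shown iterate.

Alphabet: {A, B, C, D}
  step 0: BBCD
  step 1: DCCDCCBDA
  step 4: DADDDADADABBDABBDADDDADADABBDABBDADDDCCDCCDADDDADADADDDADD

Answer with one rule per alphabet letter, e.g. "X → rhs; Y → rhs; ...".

  step 0 ⇒ step 1: BBCD ⇒ DCC·DCC·B·DA
    B ↦ DCC
    C ↦ B
    D ↦ DA
    A ↦ DD  (constrained at step 1)

A->DD, B->DCC, C->B, D->DA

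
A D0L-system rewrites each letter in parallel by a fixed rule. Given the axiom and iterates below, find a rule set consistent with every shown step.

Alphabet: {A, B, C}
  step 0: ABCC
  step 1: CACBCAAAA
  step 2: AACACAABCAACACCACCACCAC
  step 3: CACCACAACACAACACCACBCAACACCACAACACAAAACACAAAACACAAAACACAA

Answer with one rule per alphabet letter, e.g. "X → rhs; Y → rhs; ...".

A->CAC, B->BC, C->AA

  step 2 ⇒ step 3: AACACAABCAACACCACCACCAC ⇒ CAC·CAC·AA·CAC·AA·CAC·CAC·BC·AA·CAC·CAC·AA·CAC·AA·AA·CAC·AA·AA·CAC·AA·AA·CAC·AA
    A ↦ CAC
    B ↦ BC
    C ↦ AA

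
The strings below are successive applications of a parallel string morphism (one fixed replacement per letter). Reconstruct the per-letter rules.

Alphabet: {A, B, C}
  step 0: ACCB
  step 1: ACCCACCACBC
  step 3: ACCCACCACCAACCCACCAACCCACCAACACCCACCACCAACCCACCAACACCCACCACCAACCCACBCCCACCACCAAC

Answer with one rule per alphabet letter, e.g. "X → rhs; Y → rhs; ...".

A->AC, B->CBC, C->CCA

  step 0 ⇒ step 1: ACCB ⇒ AC·CCA·CCA·CBC
    A ↦ AC
    B ↦ CBC
    C ↦ CCA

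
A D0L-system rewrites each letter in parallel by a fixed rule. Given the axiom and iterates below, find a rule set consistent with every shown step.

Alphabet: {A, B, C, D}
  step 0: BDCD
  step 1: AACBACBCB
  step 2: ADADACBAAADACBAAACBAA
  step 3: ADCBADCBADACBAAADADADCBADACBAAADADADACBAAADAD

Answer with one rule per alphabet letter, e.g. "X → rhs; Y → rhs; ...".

  step 2 ⇒ step 3: ADADACBAAADACBAAACBAA ⇒ AD·CB·AD·CB·AD·ACB·AA·AD·AD·AD·CB·AD·ACB·AA·AD·AD·AD·ACB·AA·AD·AD
    A ↦ AD
    B ↦ AA
    C ↦ ACB
    D ↦ CB

A->AD, B->AA, C->ACB, D->CB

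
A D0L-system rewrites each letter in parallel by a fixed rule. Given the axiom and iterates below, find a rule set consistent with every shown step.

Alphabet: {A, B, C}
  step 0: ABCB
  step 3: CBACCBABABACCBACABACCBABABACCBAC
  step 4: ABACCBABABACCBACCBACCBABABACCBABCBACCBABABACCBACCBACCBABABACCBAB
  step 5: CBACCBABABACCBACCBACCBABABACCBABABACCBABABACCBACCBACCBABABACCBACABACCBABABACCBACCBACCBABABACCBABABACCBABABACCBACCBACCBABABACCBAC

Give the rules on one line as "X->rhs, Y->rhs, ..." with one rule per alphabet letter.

A->CB, B->AC, C->AB

  step 4 ⇒ step 5: ABACCBABABACCBACCBACCBABABACCBABCBACCBABABACCBACCBACCBABABACCBAB ⇒ CB·AC·CB·AB·AB·AC·CB·AC·CB·AC·CB·AB·AB·AC·CB·AB·AB·AC·CB·AB·AB·AC·CB·AC·CB·AC·CB·AB·AB·AC·CB·AC·AB·AC·CB·AB·AB·AC·CB·AC·CB·AC·CB·AB·AB·AC·CB·AB·AB·AC·CB·AB·AB·AC·CB·AC·CB·AC·CB·AB·AB·AC·CB·AC
    A ↦ CB
    B ↦ AC
    C ↦ AB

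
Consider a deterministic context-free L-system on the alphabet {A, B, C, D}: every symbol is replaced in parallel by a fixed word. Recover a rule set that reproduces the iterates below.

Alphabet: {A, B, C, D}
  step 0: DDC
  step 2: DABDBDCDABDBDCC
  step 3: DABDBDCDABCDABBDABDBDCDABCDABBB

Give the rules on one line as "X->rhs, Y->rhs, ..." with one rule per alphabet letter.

A->DBD, B->C, C->B, D->DAB

  step 2 ⇒ step 3: DABDBDCDABDBDCC ⇒ DAB·DBD·C·DAB·C·DAB·B·DAB·DBD·C·DAB·C·DAB·B·B
    A ↦ DBD
    B ↦ C
    C ↦ B
    D ↦ DAB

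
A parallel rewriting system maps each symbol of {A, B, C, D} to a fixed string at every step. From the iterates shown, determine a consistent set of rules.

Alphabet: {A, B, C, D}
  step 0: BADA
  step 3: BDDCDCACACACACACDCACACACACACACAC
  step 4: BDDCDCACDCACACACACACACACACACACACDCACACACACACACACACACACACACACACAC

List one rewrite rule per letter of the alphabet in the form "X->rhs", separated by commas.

  step 3 ⇒ step 4: BDDCDCACACACACACDCACACACACACACAC ⇒ BD·DC·DC·AC·DC·AC·AC·AC·AC·AC·AC·AC·AC·AC·AC·AC·DC·AC·AC·AC·AC·AC·AC·AC·AC·AC·AC·AC·AC·AC·AC·AC
    A ↦ AC
    B ↦ BD
    C ↦ AC
    D ↦ DC

A->AC, B->BD, C->AC, D->DC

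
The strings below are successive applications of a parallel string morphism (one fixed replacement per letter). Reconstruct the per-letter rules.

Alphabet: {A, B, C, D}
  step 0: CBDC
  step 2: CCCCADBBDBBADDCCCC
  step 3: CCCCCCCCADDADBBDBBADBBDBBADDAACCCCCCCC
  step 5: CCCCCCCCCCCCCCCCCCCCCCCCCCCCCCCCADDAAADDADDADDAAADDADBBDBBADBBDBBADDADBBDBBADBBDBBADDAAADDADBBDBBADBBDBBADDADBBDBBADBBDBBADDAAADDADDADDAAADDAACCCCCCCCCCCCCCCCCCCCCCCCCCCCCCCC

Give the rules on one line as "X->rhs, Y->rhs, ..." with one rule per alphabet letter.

A->ADD, B->DBB, C->CC, D->A

  step 2 ⇒ step 3: CCCCADBBDBBADDCCCC ⇒ CC·CC·CC·CC·ADD·A·DBB·DBB·A·DBB·DBB·ADD·A·A·CC·CC·CC·CC
    A ↦ ADD
    B ↦ DBB
    C ↦ CC
    D ↦ A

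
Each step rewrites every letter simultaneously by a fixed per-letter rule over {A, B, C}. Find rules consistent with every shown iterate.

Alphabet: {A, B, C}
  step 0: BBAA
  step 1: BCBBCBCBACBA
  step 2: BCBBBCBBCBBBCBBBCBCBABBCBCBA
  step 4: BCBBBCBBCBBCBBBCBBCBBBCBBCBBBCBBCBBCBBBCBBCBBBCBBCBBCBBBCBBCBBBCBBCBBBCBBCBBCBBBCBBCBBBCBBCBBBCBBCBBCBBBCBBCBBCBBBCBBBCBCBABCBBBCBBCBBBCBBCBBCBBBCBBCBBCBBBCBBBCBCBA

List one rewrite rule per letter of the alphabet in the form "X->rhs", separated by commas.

  step 1 ⇒ step 2: BCBBCBCBACBA ⇒ BCB·B·BCB·BCB·B·BCB·B·BCB·CBA·B·BCB·CBA
    A ↦ CBA
    B ↦ BCB
    C ↦ B

A->CBA, B->BCB, C->B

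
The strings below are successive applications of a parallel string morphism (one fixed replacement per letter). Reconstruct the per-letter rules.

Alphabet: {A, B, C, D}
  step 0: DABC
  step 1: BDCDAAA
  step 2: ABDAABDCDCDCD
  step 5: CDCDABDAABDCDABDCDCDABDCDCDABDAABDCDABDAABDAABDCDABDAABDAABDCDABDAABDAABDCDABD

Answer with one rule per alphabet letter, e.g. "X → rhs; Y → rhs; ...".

  step 1 ⇒ step 2: BDCDAAA ⇒ A·BD·AA·BD·CD·CD·CD
    A ↦ CD
    B ↦ A
    C ↦ AA
    D ↦ BD

A->CD, B->A, C->AA, D->BD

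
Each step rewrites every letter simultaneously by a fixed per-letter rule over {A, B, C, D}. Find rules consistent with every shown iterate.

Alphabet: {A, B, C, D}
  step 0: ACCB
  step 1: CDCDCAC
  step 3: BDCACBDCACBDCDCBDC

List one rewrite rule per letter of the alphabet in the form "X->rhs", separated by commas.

A->C, B->AC, C->DC, D->B

  step 0 ⇒ step 1: ACCB ⇒ C·DC·DC·AC
    A ↦ C
    B ↦ AC
    C ↦ DC
    D ↦ B  (constrained at step 1)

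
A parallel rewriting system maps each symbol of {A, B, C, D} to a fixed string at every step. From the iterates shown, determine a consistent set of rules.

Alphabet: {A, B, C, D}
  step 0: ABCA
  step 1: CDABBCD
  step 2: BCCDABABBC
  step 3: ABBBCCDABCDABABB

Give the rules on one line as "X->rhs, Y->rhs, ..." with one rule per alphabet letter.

A->CD, B->AB, C->B, D->C

  step 2 ⇒ step 3: BCCDABABBC ⇒ AB·B·B·C·CD·AB·CD·AB·AB·B
    A ↦ CD
    B ↦ AB
    C ↦ B
    D ↦ C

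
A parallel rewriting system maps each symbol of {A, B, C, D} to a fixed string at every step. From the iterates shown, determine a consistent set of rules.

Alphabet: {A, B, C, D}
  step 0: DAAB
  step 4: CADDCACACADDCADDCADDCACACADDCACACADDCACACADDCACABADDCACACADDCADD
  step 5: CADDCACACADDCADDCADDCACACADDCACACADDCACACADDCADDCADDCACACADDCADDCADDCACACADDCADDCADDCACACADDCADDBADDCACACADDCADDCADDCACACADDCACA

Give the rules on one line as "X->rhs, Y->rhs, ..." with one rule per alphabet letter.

  step 4 ⇒ step 5: CADDCACACADDCADDCADDCACACADDCACACADDCACACADDCACABADDCACACADDCADD ⇒ CA·DD·CA·CA·CA·DD·CA·DD·CA·DD·CA·CA·CA·DD·CA·CA·CA·DD·CA·CA·CA·DD·CA·DD·CA·DD·CA·CA·CA·DD·CA·DD·CA·DD·CA·CA·CA·DD·CA·DD·CA·DD·CA·CA·CA·DD·CA·DD·BA·DD·CA·CA·CA·DD·CA·DD·CA·DD·CA·CA·CA·DD·CA·CA
    A ↦ DD
    B ↦ BA
    C ↦ CA
    D ↦ CA

A->DD, B->BA, C->CA, D->CA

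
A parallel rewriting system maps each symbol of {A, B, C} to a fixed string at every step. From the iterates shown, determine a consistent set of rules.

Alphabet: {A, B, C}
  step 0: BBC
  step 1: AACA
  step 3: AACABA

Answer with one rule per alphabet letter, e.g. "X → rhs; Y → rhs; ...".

  step 0 ⇒ step 1: BBC ⇒ A·A·CA
    B ↦ A
    C ↦ CA
    A ↦ B  (constrained at step 1)

A->B, B->A, C->CA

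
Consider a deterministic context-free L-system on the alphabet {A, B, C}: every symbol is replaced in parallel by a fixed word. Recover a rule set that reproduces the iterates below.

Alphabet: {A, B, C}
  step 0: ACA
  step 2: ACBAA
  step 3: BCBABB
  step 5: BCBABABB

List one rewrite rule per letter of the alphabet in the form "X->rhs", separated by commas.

  step 2 ⇒ step 3: ACBAA ⇒ B·CB·A·B·B
    A ↦ B
    B ↦ A
    C ↦ CB

A->B, B->A, C->CB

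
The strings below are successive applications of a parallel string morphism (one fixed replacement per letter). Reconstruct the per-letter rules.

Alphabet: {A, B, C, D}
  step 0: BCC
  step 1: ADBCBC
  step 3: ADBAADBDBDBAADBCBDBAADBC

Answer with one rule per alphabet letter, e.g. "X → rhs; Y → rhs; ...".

A->BD, B->AD, C->BC, D->BA

  step 0 ⇒ step 1: BCC ⇒ AD·BC·BC
    B ↦ AD
    C ↦ BC
    A ↦ BD  (constrained at step 1)
    D ↦ BA  (constrained at step 1)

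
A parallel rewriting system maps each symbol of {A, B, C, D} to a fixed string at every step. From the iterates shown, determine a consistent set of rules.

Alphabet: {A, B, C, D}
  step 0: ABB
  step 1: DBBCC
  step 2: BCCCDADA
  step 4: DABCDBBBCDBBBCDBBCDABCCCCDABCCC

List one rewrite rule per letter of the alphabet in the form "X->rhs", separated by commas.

  step 1 ⇒ step 2: DBBCC ⇒ BC·C·C·DA·DA
    B ↦ C
    C ↦ DA
    D ↦ BC
  step 0 ⇒ step 1: ABB ⇒ DBB·C·C
    A ↦ DBB

A->DBB, B->C, C->DA, D->BC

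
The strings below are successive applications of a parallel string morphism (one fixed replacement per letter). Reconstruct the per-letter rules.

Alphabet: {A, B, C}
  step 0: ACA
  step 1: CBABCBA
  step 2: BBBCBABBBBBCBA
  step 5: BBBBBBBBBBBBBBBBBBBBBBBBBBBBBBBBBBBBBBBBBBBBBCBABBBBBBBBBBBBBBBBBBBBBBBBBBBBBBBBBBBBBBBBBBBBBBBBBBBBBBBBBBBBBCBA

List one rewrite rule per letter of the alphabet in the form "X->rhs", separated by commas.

A->CBA, B->BB, C->B

  step 1 ⇒ step 2: CBABCBA ⇒ B·BB·CBA·BB·B·BB·CBA
    A ↦ CBA
    B ↦ BB
    C ↦ B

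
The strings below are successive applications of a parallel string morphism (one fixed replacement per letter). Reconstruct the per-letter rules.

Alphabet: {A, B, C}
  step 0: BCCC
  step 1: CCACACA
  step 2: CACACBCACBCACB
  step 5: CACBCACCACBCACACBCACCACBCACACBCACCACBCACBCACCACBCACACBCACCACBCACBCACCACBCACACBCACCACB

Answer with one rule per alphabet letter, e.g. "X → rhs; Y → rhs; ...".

A->CB, B->C, C->CA

  step 1 ⇒ step 2: CCACACA ⇒ CA·CA·CB·CA·CB·CA·CB
    A ↦ CB
    C ↦ CA
  step 0 ⇒ step 1: BCCC ⇒ C·CA·CA·CA
    B ↦ C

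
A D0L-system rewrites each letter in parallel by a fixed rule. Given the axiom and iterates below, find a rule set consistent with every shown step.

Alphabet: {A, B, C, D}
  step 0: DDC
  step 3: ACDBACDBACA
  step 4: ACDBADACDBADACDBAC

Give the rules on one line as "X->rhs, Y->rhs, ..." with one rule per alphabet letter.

A->AC, B->D, C->DB, D->A

  step 3 ⇒ step 4: ACDBACDBACA ⇒ AC·DB·A·D·AC·DB·A·D·AC·DB·AC
    A ↦ AC
    B ↦ D
    C ↦ DB
    D ↦ A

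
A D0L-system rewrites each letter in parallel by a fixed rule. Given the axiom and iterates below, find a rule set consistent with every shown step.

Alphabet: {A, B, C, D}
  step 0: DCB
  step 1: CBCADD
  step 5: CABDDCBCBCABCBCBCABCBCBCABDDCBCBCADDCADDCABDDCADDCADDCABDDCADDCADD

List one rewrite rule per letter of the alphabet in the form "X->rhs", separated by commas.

A->B, B->DD, C->CA, D->CB

  step 0 ⇒ step 1: DCB ⇒ CB·CA·DD
    B ↦ DD
    C ↦ CA
    D ↦ CB
    A ↦ B  (constrained at step 1)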